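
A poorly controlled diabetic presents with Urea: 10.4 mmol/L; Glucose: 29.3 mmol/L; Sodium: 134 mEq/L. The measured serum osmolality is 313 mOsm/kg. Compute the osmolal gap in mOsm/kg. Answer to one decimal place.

5.3 mOsm/kg

Calculated osmolality = 2·Na + glucose + urea
= 2·134 + 29.3 + 10.4
= 268 + 29.30 + 10.40
= 307.7 mOsm/kg ≈ 307.7 mOsm/kg
Osmolar gap = measured − calculated = 313 − 307.7 = 5.3 mOsm/kg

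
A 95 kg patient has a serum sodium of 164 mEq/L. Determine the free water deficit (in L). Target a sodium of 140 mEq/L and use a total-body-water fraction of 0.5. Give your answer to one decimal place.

8.1 L

TBW = 0.5 · 95 = 47.5 L
Free water deficit = TBW · (Na/140 − 1)
= 47.5 · (164/140 − 1)
= 47.5 · 0.1714
= 8.14 L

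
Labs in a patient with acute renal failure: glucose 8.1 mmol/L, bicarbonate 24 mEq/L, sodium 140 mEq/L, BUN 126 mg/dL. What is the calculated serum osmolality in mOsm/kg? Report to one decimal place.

Calculated osmolality = 2·Na + glucose + BUN/2.8
= 2·140 + 8.1 + 126/2.8
= 280 + 8.10 + 45
= 333.1 mOsm/kg

333.1 mOsm/kg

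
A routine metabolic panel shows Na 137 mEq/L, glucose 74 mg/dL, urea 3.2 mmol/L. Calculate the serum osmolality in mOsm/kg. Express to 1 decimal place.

281.3 mOsm/kg

Calculated osmolality = 2·Na + glucose/18 + urea
= 2·137 + 74/18 + 3.2
= 274 + 4.11 + 3.20
= 281.31 mOsm/kg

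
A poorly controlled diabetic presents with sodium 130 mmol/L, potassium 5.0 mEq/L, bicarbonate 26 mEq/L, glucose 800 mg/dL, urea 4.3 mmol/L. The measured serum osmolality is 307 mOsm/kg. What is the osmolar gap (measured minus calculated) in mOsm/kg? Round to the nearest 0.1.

-1.7 mOsm/kg

Calculated osmolality = 2·Na + glucose/18 + urea
= 2·130 + 800/18 + 4.3
= 260 + 44.44 + 4.30
= 308.74 mOsm/kg ≈ 308.7 mOsm/kg
Osmolar gap = measured − calculated = 307 − 308.7 = -1.7 mOsm/kg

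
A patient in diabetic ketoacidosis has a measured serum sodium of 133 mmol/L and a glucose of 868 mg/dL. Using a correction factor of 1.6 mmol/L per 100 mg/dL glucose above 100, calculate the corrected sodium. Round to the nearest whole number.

Corrected Na = measured Na + 1.6 · (glucose − 100)/100
= 133 + 1.6 · (868 − 100)/100
= 133 + 12.3
= 145.3 mmol/L

145 mmol/L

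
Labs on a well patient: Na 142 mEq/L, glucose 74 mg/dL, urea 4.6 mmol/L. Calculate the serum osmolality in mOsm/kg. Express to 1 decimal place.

Calculated osmolality = 2·Na + glucose/18 + urea
= 2·142 + 74/18 + 4.6
= 284 + 4.11 + 4.60
= 292.71 mOsm/kg

292.7 mOsm/kg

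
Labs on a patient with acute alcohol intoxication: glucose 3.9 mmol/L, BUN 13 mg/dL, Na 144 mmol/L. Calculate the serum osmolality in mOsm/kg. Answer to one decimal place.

296.5 mOsm/kg

Calculated osmolality = 2·Na + glucose + BUN/2.8
= 2·144 + 3.9 + 13/2.8
= 288 + 3.90 + 4.64
= 296.54 mOsm/kg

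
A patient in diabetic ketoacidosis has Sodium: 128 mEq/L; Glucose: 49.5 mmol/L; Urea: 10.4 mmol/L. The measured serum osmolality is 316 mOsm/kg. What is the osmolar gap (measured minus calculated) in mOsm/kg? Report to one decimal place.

Calculated osmolality = 2·Na + glucose + urea
= 2·128 + 49.5 + 10.4
= 256 + 49.50 + 10.40
= 315.9 mOsm/kg ≈ 315.9 mOsm/kg
Osmolar gap = measured − calculated = 316 − 315.9 = 0.1 mOsm/kg

0.1 mOsm/kg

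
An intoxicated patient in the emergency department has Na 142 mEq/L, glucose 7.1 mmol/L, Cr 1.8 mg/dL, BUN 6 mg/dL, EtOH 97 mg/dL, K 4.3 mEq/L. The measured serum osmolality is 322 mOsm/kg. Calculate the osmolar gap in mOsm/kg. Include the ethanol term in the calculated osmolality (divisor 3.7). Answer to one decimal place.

Calculated osmolality = 2·Na + glucose + BUN/2.8 + ethanol/3.7
= 2·142 + 7.1 + 6/2.8 + 97/3.7
= 284 + 7.10 + 2.14 + 26.22
= 319.46 mOsm/kg ≈ 319.5 mOsm/kg
Osmolar gap = measured − calculated = 322 − 319.5 = 2.5 mOsm/kg

2.5 mOsm/kg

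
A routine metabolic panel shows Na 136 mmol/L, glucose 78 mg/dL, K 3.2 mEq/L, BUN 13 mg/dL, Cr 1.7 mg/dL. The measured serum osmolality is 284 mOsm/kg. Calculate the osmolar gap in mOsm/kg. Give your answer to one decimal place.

Calculated osmolality = 2·Na + glucose/18 + BUN/2.8
= 2·136 + 78/18 + 13/2.8
= 272 + 4.33 + 4.64
= 280.97 mOsm/kg ≈ 281.0 mOsm/kg
Osmolar gap = measured − calculated = 284 − 281.0 = 3.0 mOsm/kg

3.0 mOsm/kg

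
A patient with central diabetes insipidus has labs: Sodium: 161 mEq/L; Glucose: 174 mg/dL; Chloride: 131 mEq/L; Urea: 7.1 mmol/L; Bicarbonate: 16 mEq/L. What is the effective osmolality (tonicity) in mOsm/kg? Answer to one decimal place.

Effective osmolality excludes urea (freely permeant across cell membranes):
2·Na + glucose/18
= 2·161 + 174/18
= 322 + 9.67
= 331.67 mOsm/kg

331.7 mOsm/kg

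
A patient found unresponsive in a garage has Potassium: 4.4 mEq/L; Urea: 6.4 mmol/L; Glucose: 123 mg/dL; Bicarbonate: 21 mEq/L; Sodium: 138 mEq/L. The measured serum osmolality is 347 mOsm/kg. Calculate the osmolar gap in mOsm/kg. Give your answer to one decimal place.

Calculated osmolality = 2·Na + glucose/18 + urea
= 2·138 + 123/18 + 6.4
= 276 + 6.83 + 6.40
= 289.23 mOsm/kg ≈ 289.2 mOsm/kg
Osmolar gap = measured − calculated = 347 − 289.2 = 57.8 mOsm/kg

57.8 mOsm/kg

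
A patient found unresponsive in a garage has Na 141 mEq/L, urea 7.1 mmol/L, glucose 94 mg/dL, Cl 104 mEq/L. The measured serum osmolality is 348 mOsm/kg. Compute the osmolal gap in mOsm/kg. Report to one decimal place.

53.7 mOsm/kg

Calculated osmolality = 2·Na + glucose/18 + urea
= 2·141 + 94/18 + 7.1
= 282 + 5.22 + 7.10
= 294.32 mOsm/kg ≈ 294.3 mOsm/kg
Osmolar gap = measured − calculated = 348 − 294.3 = 53.7 mOsm/kg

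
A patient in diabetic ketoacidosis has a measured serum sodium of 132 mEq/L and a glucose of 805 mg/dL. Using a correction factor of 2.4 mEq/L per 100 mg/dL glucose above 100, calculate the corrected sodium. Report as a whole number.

Corrected Na = measured Na + 2.4 · (glucose − 100)/100
= 132 + 2.4 · (805 − 100)/100
= 132 + 16.9
= 148.9 mEq/L

149 mEq/L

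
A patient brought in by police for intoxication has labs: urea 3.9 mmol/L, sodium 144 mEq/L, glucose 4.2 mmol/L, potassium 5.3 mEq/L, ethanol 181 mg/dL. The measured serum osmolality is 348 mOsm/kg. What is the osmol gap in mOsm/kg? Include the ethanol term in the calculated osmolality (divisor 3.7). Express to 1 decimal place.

Calculated osmolality = 2·Na + glucose + urea + ethanol/3.7
= 2·144 + 4.2 + 3.9 + 181/3.7
= 288 + 4.20 + 3.90 + 48.92
= 345.02 mOsm/kg ≈ 345.0 mOsm/kg
Osmolar gap = measured − calculated = 348 − 345.0 = 3.0 mOsm/kg

3.0 mOsm/kg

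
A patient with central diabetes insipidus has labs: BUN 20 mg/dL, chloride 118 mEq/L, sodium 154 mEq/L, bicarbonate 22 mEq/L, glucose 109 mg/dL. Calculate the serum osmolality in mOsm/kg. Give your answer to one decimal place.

321.2 mOsm/kg

Calculated osmolality = 2·Na + glucose/18 + BUN/2.8
= 2·154 + 109/18 + 20/2.8
= 308 + 6.06 + 7.14
= 321.2 mOsm/kg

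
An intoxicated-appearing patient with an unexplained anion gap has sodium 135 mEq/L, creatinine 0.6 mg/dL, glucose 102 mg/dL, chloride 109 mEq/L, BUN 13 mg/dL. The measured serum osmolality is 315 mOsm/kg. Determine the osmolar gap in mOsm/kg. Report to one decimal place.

34.7 mOsm/kg

Calculated osmolality = 2·Na + glucose/18 + BUN/2.8
= 2·135 + 102/18 + 13/2.8
= 270 + 5.67 + 4.64
= 280.31 mOsm/kg ≈ 280.3 mOsm/kg
Osmolar gap = measured − calculated = 315 − 280.3 = 34.7 mOsm/kg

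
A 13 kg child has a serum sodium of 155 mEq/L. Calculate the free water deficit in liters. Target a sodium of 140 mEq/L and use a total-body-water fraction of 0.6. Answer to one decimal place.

0.8 L

TBW = 0.6 · 13 = 7.8 L
Free water deficit = TBW · (Na/140 − 1)
= 7.8 · (155/140 − 1)
= 7.8 · 0.1071
= 0.84 L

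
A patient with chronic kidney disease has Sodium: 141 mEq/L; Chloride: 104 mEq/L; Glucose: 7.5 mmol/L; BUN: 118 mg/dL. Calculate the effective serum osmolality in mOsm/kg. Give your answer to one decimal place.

Effective osmolality excludes urea (freely permeant across cell membranes):
2·Na + glucose
= 2·141 + 7.5
= 282 + 7.5
= 289.5 mOsm/kg

289.5 mOsm/kg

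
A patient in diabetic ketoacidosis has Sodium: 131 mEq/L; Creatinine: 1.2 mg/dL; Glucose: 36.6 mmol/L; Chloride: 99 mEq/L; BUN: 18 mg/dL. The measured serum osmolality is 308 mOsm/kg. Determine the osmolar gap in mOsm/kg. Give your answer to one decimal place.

Calculated osmolality = 2·Na + glucose + BUN/2.8
= 2·131 + 36.6 + 18/2.8
= 262 + 36.60 + 6.43
= 305.03 mOsm/kg ≈ 305.0 mOsm/kg
Osmolar gap = measured − calculated = 308 − 305.0 = 3.0 mOsm/kg

3.0 mOsm/kg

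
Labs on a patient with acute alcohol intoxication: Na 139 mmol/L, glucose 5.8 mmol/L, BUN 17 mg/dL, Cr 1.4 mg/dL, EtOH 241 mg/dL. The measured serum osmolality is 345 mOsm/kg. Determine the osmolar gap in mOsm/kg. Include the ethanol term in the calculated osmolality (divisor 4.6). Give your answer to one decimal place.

Calculated osmolality = 2·Na + glucose + BUN/2.8 + ethanol/4.6
= 2·139 + 5.8 + 17/2.8 + 241/4.6
= 278 + 5.80 + 6.07 + 52.39
= 342.26 mOsm/kg ≈ 342.3 mOsm/kg
Osmolar gap = measured − calculated = 345 − 342.3 = 2.7 mOsm/kg

2.7 mOsm/kg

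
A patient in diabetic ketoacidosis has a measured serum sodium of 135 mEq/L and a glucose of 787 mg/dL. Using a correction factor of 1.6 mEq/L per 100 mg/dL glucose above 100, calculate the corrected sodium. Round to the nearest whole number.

Corrected Na = measured Na + 1.6 · (glucose − 100)/100
= 135 + 1.6 · (787 − 100)/100
= 135 + 11
= 146 mEq/L

146 mEq/L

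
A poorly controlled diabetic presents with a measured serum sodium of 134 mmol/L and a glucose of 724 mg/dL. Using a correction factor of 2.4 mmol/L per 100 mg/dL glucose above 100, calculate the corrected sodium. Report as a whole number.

149 mmol/L

Corrected Na = measured Na + 2.4 · (glucose − 100)/100
= 134 + 2.4 · (724 − 100)/100
= 134 + 15
= 149 mmol/L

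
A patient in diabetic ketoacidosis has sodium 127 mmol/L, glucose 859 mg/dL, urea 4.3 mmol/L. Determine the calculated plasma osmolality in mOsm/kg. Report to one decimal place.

Calculated osmolality = 2·Na + glucose/18 + urea
= 2·127 + 859/18 + 4.3
= 254 + 47.72 + 4.30
= 306.02 mOsm/kg

306.0 mOsm/kg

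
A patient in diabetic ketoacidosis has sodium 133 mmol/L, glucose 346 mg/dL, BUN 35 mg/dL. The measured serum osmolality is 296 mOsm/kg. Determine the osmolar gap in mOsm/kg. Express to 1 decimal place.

Calculated osmolality = 2·Na + glucose/18 + BUN/2.8
= 2·133 + 346/18 + 35/2.8
= 266 + 19.22 + 12.50
= 297.72 mOsm/kg ≈ 297.7 mOsm/kg
Osmolar gap = measured − calculated = 296 − 297.7 = -1.7 mOsm/kg

-1.7 mOsm/kg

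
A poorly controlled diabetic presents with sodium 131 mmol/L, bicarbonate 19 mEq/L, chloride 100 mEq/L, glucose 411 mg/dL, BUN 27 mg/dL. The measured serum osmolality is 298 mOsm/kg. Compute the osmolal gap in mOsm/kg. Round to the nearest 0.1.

3.5 mOsm/kg

Calculated osmolality = 2·Na + glucose/18 + BUN/2.8
= 2·131 + 411/18 + 27/2.8
= 262 + 22.83 + 9.64
= 294.47 mOsm/kg ≈ 294.5 mOsm/kg
Osmolar gap = measured − calculated = 298 − 294.5 = 3.5 mOsm/kg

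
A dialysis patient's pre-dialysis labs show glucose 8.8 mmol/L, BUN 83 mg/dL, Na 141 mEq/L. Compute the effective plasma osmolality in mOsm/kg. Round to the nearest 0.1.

Effective osmolality excludes urea (freely permeant across cell membranes):
2·Na + glucose
= 2·141 + 8.8
= 282 + 8.8
= 290.8 mOsm/kg

290.8 mOsm/kg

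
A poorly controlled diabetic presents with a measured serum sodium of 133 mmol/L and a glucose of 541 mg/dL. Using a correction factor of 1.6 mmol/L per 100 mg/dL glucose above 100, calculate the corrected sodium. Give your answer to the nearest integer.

140 mmol/L

Corrected Na = measured Na + 1.6 · (glucose − 100)/100
= 133 + 1.6 · (541 − 100)/100
= 133 + 7.1
= 140.1 mmol/L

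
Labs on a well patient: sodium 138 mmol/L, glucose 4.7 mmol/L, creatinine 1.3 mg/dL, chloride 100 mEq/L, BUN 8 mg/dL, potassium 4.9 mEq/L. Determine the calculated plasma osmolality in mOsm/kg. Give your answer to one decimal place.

283.6 mOsm/kg

Calculated osmolality = 2·Na + glucose + BUN/2.8
= 2·138 + 4.7 + 8/2.8
= 276 + 4.70 + 2.86
= 283.56 mOsm/kg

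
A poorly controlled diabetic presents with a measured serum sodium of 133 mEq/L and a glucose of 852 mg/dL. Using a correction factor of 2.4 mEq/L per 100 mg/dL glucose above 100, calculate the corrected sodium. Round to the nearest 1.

Corrected Na = measured Na + 2.4 · (glucose − 100)/100
= 133 + 2.4 · (852 − 100)/100
= 133 + 18
= 151 mEq/L

151 mEq/L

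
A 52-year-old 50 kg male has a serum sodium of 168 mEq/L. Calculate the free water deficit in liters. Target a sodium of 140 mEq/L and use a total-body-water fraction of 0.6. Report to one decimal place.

TBW = 0.6 · 50 = 30 L
Free water deficit = TBW · (Na/140 − 1)
= 30 · (168/140 − 1)
= 30 · 0.2
= 6 L

6.0 L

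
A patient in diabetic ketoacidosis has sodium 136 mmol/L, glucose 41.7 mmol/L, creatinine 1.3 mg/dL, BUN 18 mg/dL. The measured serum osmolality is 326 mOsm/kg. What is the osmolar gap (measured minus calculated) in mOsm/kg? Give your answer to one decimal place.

Calculated osmolality = 2·Na + glucose + BUN/2.8
= 2·136 + 41.7 + 18/2.8
= 272 + 41.70 + 6.43
= 320.13 mOsm/kg ≈ 320.1 mOsm/kg
Osmolar gap = measured − calculated = 326 − 320.1 = 5.9 mOsm/kg

5.9 mOsm/kg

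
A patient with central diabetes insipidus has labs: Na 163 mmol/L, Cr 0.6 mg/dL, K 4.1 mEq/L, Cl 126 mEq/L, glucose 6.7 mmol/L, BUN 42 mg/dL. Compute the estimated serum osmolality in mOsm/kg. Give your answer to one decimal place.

Calculated osmolality = 2·Na + glucose + BUN/2.8
= 2·163 + 6.7 + 42/2.8
= 326 + 6.70 + 15
= 347.7 mOsm/kg

347.7 mOsm/kg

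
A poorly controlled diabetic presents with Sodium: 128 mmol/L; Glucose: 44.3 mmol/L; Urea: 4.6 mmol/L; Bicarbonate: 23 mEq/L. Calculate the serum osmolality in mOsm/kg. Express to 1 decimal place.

304.9 mOsm/kg

Calculated osmolality = 2·Na + glucose + urea
= 2·128 + 44.3 + 4.6
= 256 + 44.30 + 4.60
= 304.9 mOsm/kg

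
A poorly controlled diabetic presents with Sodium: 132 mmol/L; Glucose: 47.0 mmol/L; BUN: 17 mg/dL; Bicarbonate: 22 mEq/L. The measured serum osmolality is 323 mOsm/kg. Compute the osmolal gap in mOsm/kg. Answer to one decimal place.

5.9 mOsm/kg

Calculated osmolality = 2·Na + glucose + BUN/2.8
= 2·132 + 47 + 17/2.8
= 264 + 47 + 6.07
= 317.07 mOsm/kg ≈ 317.1 mOsm/kg
Osmolar gap = measured − calculated = 323 − 317.1 = 5.9 mOsm/kg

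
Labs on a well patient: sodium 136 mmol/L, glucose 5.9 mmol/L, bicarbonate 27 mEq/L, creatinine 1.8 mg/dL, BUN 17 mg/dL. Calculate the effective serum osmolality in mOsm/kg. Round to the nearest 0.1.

Effective osmolality excludes urea (freely permeant across cell membranes):
2·Na + glucose
= 2·136 + 5.9
= 272 + 5.9
= 277.9 mOsm/kg

277.9 mOsm/kg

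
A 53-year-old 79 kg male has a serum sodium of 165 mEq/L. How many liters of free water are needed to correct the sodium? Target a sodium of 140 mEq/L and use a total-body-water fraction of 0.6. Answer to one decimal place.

TBW = 0.6 · 79 = 47.4 L
Free water deficit = TBW · (Na/140 − 1)
= 47.4 · (165/140 − 1)
= 47.4 · 0.1786
= 8.47 L

8.5 L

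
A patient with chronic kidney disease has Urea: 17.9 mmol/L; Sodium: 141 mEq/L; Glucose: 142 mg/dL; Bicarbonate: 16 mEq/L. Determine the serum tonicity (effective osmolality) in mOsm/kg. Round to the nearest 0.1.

289.9 mOsm/kg

Effective osmolality excludes urea (freely permeant across cell membranes):
2·Na + glucose/18
= 2·141 + 142/18
= 282 + 7.89
= 289.89 mOsm/kg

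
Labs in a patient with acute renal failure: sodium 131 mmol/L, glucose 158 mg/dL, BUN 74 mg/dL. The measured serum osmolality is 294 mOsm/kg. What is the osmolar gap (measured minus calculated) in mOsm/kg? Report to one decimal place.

Calculated osmolality = 2·Na + glucose/18 + BUN/2.8
= 2·131 + 158/18 + 74/2.8
= 262 + 8.78 + 26.43
= 297.21 mOsm/kg ≈ 297.2 mOsm/kg
Osmolar gap = measured − calculated = 294 − 297.2 = -3.2 mOsm/kg

-3.2 mOsm/kg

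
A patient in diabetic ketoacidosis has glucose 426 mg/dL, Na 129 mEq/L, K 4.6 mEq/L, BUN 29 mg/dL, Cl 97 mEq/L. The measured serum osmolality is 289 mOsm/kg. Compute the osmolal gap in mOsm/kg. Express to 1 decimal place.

Calculated osmolality = 2·Na + glucose/18 + BUN/2.8
= 2·129 + 426/18 + 29/2.8
= 258 + 23.67 + 10.36
= 292.03 mOsm/kg ≈ 292.0 mOsm/kg
Osmolar gap = measured − calculated = 289 − 292.0 = -3.0 mOsm/kg

-3.0 mOsm/kg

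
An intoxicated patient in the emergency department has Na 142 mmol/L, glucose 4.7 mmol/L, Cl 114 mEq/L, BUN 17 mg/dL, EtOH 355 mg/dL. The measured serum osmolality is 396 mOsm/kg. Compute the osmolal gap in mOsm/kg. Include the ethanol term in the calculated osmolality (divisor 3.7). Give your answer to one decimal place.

5.3 mOsm/kg

Calculated osmolality = 2·Na + glucose + BUN/2.8 + ethanol/3.7
= 2·142 + 4.7 + 17/2.8 + 355/3.7
= 284 + 4.70 + 6.07 + 95.95
= 390.72 mOsm/kg ≈ 390.7 mOsm/kg
Osmolar gap = measured − calculated = 396 − 390.7 = 5.3 mOsm/kg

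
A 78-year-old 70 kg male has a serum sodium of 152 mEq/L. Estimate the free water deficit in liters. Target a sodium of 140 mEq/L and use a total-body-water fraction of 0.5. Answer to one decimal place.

TBW = 0.5 · 70 = 35 L
Free water deficit = TBW · (Na/140 − 1)
= 35 · (152/140 − 1)
= 35 · 0.0857
= 3 L

3.0 L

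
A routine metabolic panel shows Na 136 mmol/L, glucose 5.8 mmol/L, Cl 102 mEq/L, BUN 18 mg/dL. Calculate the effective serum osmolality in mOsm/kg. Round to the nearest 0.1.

277.8 mOsm/kg

Effective osmolality excludes urea (freely permeant across cell membranes):
2·Na + glucose
= 2·136 + 5.8
= 272 + 5.8
= 277.8 mOsm/kg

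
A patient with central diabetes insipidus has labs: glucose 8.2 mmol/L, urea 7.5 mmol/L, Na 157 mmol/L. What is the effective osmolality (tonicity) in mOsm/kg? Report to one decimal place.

322.2 mOsm/kg

Effective osmolality excludes urea (freely permeant across cell membranes):
2·Na + glucose
= 2·157 + 8.2
= 314 + 8.2
= 322.2 mOsm/kg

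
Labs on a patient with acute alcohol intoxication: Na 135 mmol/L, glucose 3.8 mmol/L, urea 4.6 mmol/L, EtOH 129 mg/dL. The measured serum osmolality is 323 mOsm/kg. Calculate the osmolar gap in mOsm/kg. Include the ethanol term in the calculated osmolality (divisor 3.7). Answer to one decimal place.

9.7 mOsm/kg

Calculated osmolality = 2·Na + glucose + urea + ethanol/3.7
= 2·135 + 3.8 + 4.6 + 129/3.7
= 270 + 3.80 + 4.60 + 34.86
= 313.26 mOsm/kg ≈ 313.3 mOsm/kg
Osmolar gap = measured − calculated = 323 − 313.3 = 9.7 mOsm/kg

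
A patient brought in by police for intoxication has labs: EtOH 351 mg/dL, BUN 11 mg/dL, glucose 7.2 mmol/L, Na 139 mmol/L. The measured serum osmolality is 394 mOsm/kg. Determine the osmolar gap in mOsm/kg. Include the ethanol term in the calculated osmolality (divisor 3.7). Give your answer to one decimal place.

Calculated osmolality = 2·Na + glucose + BUN/2.8 + ethanol/3.7
= 2·139 + 7.2 + 11/2.8 + 351/3.7
= 278 + 7.20 + 3.93 + 94.86
= 383.99 mOsm/kg ≈ 384.0 mOsm/kg
Osmolar gap = measured − calculated = 394 − 384.0 = 10.0 mOsm/kg

10.0 mOsm/kg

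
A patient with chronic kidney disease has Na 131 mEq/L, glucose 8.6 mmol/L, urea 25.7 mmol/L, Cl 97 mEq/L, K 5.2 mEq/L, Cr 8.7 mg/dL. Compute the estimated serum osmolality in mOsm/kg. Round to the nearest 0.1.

296.3 mOsm/kg

Calculated osmolality = 2·Na + glucose + urea
= 2·131 + 8.6 + 25.7
= 262 + 8.60 + 25.70
= 296.3 mOsm/kg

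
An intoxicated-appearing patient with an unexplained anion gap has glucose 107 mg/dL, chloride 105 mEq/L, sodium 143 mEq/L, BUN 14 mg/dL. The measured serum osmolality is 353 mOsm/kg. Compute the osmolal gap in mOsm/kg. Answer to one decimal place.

Calculated osmolality = 2·Na + glucose/18 + BUN/2.8
= 2·143 + 107/18 + 14/2.8
= 286 + 5.94 + 5
= 296.94 mOsm/kg ≈ 296.9 mOsm/kg
Osmolar gap = measured − calculated = 353 − 296.9 = 56.1 mOsm/kg

56.1 mOsm/kg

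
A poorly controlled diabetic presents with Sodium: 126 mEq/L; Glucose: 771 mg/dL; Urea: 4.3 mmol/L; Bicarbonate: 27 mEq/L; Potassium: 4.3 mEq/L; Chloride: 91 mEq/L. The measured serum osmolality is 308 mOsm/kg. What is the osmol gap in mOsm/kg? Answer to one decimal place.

Calculated osmolality = 2·Na + glucose/18 + urea
= 2·126 + 771/18 + 4.3
= 252 + 42.83 + 4.30
= 299.13 mOsm/kg ≈ 299.1 mOsm/kg
Osmolar gap = measured − calculated = 308 − 299.1 = 8.9 mOsm/kg

8.9 mOsm/kg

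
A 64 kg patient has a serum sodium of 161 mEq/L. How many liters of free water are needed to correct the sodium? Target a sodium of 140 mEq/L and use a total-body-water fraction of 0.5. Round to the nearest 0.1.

4.8 L

TBW = 0.5 · 64 = 32 L
Free water deficit = TBW · (Na/140 − 1)
= 32 · (161/140 − 1)
= 32 · 0.15
= 4.8 L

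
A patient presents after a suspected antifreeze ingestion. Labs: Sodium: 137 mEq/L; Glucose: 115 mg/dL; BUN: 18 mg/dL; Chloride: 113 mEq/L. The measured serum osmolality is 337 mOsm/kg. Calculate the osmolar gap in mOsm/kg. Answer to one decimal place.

Calculated osmolality = 2·Na + glucose/18 + BUN/2.8
= 2·137 + 115/18 + 18/2.8
= 274 + 6.39 + 6.43
= 286.82 mOsm/kg ≈ 286.8 mOsm/kg
Osmolar gap = measured − calculated = 337 − 286.8 = 50.2 mOsm/kg

50.2 mOsm/kg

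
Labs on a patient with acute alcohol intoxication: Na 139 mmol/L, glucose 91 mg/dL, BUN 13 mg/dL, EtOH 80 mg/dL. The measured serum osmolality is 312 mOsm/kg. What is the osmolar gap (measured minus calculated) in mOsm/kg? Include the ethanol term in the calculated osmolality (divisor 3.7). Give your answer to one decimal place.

2.7 mOsm/kg

Calculated osmolality = 2·Na + glucose/18 + BUN/2.8 + ethanol/3.7
= 2·139 + 91/18 + 13/2.8 + 80/3.7
= 278 + 5.06 + 4.64 + 21.62
= 309.32 mOsm/kg ≈ 309.3 mOsm/kg
Osmolar gap = measured − calculated = 312 − 309.3 = 2.7 mOsm/kg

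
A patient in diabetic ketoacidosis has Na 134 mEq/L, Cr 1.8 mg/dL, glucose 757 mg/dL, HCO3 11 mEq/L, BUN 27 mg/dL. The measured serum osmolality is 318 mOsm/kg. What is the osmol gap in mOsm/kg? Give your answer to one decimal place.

Calculated osmolality = 2·Na + glucose/18 + BUN/2.8
= 2·134 + 757/18 + 27/2.8
= 268 + 42.06 + 9.64
= 319.7 mOsm/kg ≈ 319.7 mOsm/kg
Osmolar gap = measured − calculated = 318 − 319.7 = -1.7 mOsm/kg

-1.7 mOsm/kg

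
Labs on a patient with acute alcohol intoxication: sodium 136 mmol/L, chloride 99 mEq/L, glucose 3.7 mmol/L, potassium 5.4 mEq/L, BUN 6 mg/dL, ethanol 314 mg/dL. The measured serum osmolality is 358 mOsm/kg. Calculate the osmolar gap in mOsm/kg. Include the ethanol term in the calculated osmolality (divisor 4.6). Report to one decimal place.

11.9 mOsm/kg

Calculated osmolality = 2·Na + glucose + BUN/2.8 + ethanol/4.6
= 2·136 + 3.7 + 6/2.8 + 314/4.6
= 272 + 3.70 + 2.14 + 68.26
= 346.1 mOsm/kg ≈ 346.1 mOsm/kg
Osmolar gap = measured − calculated = 358 − 346.1 = 11.9 mOsm/kg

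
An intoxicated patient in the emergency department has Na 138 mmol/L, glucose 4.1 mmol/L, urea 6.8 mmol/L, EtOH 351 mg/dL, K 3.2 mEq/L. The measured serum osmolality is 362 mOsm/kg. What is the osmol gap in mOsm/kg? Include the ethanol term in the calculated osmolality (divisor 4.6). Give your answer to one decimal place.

Calculated osmolality = 2·Na + glucose + urea + ethanol/4.6
= 2·138 + 4.1 + 6.8 + 351/4.6
= 276 + 4.10 + 6.80 + 76.30
= 363.2 mOsm/kg ≈ 363.2 mOsm/kg
Osmolar gap = measured − calculated = 362 − 363.2 = -1.2 mOsm/kg

-1.2 mOsm/kg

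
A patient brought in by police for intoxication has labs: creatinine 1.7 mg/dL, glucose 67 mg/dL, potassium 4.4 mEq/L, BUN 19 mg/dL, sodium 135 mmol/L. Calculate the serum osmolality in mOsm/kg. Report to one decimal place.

Calculated osmolality = 2·Na + glucose/18 + BUN/2.8
= 2·135 + 67/18 + 19/2.8
= 270 + 3.72 + 6.79
= 280.51 mOsm/kg

280.5 mOsm/kg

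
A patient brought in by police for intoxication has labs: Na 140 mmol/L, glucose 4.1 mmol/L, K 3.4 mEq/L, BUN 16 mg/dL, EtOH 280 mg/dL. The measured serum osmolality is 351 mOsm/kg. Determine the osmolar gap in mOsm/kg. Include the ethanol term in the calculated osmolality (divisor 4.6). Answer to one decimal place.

Calculated osmolality = 2·Na + glucose + BUN/2.8 + ethanol/4.6
= 2·140 + 4.1 + 16/2.8 + 280/4.6
= 280 + 4.10 + 5.71 + 60.87
= 350.68 mOsm/kg ≈ 350.7 mOsm/kg
Osmolar gap = measured − calculated = 351 − 350.7 = 0.3 mOsm/kg

0.3 mOsm/kg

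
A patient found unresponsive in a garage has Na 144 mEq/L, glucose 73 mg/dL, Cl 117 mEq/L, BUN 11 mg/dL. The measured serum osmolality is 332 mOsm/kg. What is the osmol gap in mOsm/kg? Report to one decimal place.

Calculated osmolality = 2·Na + glucose/18 + BUN/2.8
= 2·144 + 73/18 + 11/2.8
= 288 + 4.06 + 3.93
= 295.99 mOsm/kg ≈ 296.0 mOsm/kg
Osmolar gap = measured − calculated = 332 − 296.0 = 36.0 mOsm/kg

36.0 mOsm/kg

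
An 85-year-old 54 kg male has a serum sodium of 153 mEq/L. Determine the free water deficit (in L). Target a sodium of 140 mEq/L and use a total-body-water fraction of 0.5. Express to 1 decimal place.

TBW = 0.5 · 54 = 27 L
Free water deficit = TBW · (Na/140 − 1)
= 27 · (153/140 − 1)
= 27 · 0.0929
= 2.51 L

2.5 L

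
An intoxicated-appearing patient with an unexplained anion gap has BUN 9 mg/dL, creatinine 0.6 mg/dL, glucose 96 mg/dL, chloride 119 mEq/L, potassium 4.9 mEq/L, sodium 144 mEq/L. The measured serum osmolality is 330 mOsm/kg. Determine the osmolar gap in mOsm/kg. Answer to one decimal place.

33.5 mOsm/kg

Calculated osmolality = 2·Na + glucose/18 + BUN/2.8
= 2·144 + 96/18 + 9/2.8
= 288 + 5.33 + 3.21
= 296.54 mOsm/kg ≈ 296.5 mOsm/kg
Osmolar gap = measured − calculated = 330 − 296.5 = 33.5 mOsm/kg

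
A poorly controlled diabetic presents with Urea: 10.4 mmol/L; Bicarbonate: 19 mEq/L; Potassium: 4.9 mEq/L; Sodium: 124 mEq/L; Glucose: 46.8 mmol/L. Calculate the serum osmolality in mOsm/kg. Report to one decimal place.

305.2 mOsm/kg

Calculated osmolality = 2·Na + glucose + urea
= 2·124 + 46.8 + 10.4
= 248 + 46.80 + 10.40
= 305.2 mOsm/kg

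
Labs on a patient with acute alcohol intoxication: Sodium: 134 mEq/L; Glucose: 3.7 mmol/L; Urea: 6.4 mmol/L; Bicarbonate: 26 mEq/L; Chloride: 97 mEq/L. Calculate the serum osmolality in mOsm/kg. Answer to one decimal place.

278.1 mOsm/kg

Calculated osmolality = 2·Na + glucose + urea
= 2·134 + 3.7 + 6.4
= 268 + 3.70 + 6.40
= 278.1 mOsm/kg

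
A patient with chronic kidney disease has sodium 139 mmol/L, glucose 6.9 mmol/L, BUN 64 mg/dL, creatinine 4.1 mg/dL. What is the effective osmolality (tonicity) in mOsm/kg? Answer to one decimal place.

Effective osmolality excludes urea (freely permeant across cell membranes):
2·Na + glucose
= 2·139 + 6.9
= 278 + 6.9
= 284.9 mOsm/kg

284.9 mOsm/kg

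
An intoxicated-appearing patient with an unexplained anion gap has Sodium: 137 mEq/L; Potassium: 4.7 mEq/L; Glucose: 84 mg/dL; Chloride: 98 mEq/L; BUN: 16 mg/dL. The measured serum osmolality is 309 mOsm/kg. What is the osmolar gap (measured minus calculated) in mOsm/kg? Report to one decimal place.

Calculated osmolality = 2·Na + glucose/18 + BUN/2.8
= 2·137 + 84/18 + 16/2.8
= 274 + 4.67 + 5.71
= 284.38 mOsm/kg ≈ 284.4 mOsm/kg
Osmolar gap = measured − calculated = 309 − 284.4 = 24.6 mOsm/kg

24.6 mOsm/kg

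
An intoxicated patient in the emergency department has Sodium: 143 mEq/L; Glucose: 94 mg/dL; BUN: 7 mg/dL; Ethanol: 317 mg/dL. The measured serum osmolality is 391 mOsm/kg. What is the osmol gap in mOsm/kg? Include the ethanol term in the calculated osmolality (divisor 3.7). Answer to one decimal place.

11.6 mOsm/kg

Calculated osmolality = 2·Na + glucose/18 + BUN/2.8 + ethanol/3.7
= 2·143 + 94/18 + 7/2.8 + 317/3.7
= 286 + 5.22 + 2.50 + 85.68
= 379.4 mOsm/kg ≈ 379.4 mOsm/kg
Osmolar gap = measured − calculated = 391 − 379.4 = 11.6 mOsm/kg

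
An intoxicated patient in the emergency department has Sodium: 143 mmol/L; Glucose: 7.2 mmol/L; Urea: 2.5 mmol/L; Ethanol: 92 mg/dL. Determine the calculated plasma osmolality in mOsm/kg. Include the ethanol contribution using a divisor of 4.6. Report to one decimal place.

315.7 mOsm/kg

Calculated osmolality = 2·Na + glucose + urea + ethanol/4.6
= 2·143 + 7.2 + 2.5 + 92/4.6
= 286 + 7.20 + 2.50 + 20
= 315.7 mOsm/kg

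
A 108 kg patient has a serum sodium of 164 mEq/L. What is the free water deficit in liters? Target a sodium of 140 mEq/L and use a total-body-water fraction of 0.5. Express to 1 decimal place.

TBW = 0.5 · 108 = 54 L
Free water deficit = TBW · (Na/140 − 1)
= 54 · (164/140 − 1)
= 54 · 0.1714
= 9.26 L

9.3 L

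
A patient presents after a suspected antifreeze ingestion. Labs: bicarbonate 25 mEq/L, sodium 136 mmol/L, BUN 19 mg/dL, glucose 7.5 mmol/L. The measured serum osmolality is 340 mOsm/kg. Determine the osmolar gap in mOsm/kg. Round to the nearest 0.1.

53.7 mOsm/kg

Calculated osmolality = 2·Na + glucose + BUN/2.8
= 2·136 + 7.5 + 19/2.8
= 272 + 7.50 + 6.79
= 286.29 mOsm/kg ≈ 286.3 mOsm/kg
Osmolar gap = measured − calculated = 340 − 286.3 = 53.7 mOsm/kg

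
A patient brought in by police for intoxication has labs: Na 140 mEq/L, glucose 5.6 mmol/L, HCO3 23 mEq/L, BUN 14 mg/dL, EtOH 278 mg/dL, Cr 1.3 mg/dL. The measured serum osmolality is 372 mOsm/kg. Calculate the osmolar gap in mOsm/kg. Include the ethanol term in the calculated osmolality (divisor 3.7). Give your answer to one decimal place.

Calculated osmolality = 2·Na + glucose + BUN/2.8 + ethanol/3.7
= 2·140 + 5.6 + 14/2.8 + 278/3.7
= 280 + 5.60 + 5 + 75.14
= 365.74 mOsm/kg ≈ 365.7 mOsm/kg
Osmolar gap = measured − calculated = 372 − 365.7 = 6.3 mOsm/kg

6.3 mOsm/kg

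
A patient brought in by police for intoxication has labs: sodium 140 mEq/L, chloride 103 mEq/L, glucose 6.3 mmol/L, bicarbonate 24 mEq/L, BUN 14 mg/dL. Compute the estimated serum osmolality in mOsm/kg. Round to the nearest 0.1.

Calculated osmolality = 2·Na + glucose + BUN/2.8
= 2·140 + 6.3 + 14/2.8
= 280 + 6.30 + 5
= 291.3 mOsm/kg

291.3 mOsm/kg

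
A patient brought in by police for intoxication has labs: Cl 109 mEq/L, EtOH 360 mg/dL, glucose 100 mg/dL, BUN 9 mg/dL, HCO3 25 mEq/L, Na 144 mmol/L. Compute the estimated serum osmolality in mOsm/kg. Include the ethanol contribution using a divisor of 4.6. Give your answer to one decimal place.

375.0 mOsm/kg

Calculated osmolality = 2·Na + glucose/18 + BUN/2.8 + ethanol/4.6
= 2·144 + 100/18 + 9/2.8 + 360/4.6
= 288 + 5.56 + 3.21 + 78.26
= 375.03 mOsm/kg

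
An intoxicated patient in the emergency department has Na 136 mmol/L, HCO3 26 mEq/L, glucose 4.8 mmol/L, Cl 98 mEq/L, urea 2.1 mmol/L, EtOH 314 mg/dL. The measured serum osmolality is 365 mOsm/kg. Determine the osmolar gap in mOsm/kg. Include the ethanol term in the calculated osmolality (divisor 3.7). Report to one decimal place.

1.2 mOsm/kg

Calculated osmolality = 2·Na + glucose + urea + ethanol/3.7
= 2·136 + 4.8 + 2.1 + 314/3.7
= 272 + 4.80 + 2.10 + 84.86
= 363.76 mOsm/kg ≈ 363.8 mOsm/kg
Osmolar gap = measured − calculated = 365 − 363.8 = 1.2 mOsm/kg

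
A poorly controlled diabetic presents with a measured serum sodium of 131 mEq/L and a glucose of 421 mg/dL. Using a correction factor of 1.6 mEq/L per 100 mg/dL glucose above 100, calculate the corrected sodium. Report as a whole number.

Corrected Na = measured Na + 1.6 · (glucose − 100)/100
= 131 + 1.6 · (421 − 100)/100
= 131 + 5.1
= 136.1 mEq/L

136 mEq/L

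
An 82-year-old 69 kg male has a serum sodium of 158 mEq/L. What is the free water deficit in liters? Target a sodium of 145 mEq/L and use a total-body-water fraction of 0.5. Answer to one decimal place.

3.1 L

TBW = 0.5 · 69 = 34.5 L
Free water deficit = TBW · (Na/145 − 1)
= 34.5 · (158/145 − 1)
= 34.5 · 0.0897
= 3.09 L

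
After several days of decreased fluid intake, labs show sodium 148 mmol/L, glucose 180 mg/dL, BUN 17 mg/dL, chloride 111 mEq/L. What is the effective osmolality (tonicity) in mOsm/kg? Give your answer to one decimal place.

306.0 mOsm/kg

Effective osmolality excludes urea (freely permeant across cell membranes):
2·Na + glucose/18
= 2·148 + 180/18
= 296 + 10
= 306 mOsm/kg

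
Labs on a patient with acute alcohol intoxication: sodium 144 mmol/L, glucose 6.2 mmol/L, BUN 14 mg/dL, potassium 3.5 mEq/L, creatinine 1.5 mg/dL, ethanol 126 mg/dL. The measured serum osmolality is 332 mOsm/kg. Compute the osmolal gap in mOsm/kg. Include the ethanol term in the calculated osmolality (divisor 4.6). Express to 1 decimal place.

5.4 mOsm/kg

Calculated osmolality = 2·Na + glucose + BUN/2.8 + ethanol/4.6
= 2·144 + 6.2 + 14/2.8 + 126/4.6
= 288 + 6.20 + 5 + 27.39
= 326.59 mOsm/kg ≈ 326.6 mOsm/kg
Osmolar gap = measured − calculated = 332 − 326.6 = 5.4 mOsm/kg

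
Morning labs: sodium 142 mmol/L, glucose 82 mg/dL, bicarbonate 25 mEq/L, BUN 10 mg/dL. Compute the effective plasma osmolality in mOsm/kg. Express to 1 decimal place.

288.6 mOsm/kg

Effective osmolality excludes urea (freely permeant across cell membranes):
2·Na + glucose/18
= 2·142 + 82/18
= 284 + 4.56
= 288.56 mOsm/kg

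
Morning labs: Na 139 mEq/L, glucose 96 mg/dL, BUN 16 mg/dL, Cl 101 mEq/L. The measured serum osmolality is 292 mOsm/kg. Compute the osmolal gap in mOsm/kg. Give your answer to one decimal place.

3.0 mOsm/kg

Calculated osmolality = 2·Na + glucose/18 + BUN/2.8
= 2·139 + 96/18 + 16/2.8
= 278 + 5.33 + 5.71
= 289.04 mOsm/kg ≈ 289.0 mOsm/kg
Osmolar gap = measured − calculated = 292 − 289.0 = 3.0 mOsm/kg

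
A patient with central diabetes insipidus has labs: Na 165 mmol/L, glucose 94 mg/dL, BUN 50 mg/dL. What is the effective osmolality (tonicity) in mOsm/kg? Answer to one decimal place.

Effective osmolality excludes urea (freely permeant across cell membranes):
2·Na + glucose/18
= 2·165 + 94/18
= 330 + 5.22
= 335.22 mOsm/kg

335.2 mOsm/kg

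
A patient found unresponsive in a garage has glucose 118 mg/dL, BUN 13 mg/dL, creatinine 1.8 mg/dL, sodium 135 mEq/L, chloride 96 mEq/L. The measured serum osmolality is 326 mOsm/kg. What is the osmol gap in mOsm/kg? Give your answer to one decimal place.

Calculated osmolality = 2·Na + glucose/18 + BUN/2.8
= 2·135 + 118/18 + 13/2.8
= 270 + 6.56 + 4.64
= 281.2 mOsm/kg ≈ 281.2 mOsm/kg
Osmolar gap = measured − calculated = 326 − 281.2 = 44.8 mOsm/kg

44.8 mOsm/kg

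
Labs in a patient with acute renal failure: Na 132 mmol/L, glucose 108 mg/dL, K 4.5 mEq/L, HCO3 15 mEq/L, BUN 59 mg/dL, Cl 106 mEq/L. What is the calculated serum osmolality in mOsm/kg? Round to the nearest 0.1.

Calculated osmolality = 2·Na + glucose/18 + BUN/2.8
= 2·132 + 108/18 + 59/2.8
= 264 + 6 + 21.07
= 291.07 mOsm/kg

291.1 mOsm/kg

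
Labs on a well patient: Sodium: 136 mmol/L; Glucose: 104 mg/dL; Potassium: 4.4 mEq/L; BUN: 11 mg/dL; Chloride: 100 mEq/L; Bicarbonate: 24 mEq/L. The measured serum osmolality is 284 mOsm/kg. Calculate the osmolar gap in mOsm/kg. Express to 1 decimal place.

Calculated osmolality = 2·Na + glucose/18 + BUN/2.8
= 2·136 + 104/18 + 11/2.8
= 272 + 5.78 + 3.93
= 281.71 mOsm/kg ≈ 281.7 mOsm/kg
Osmolar gap = measured − calculated = 284 − 281.7 = 2.3 mOsm/kg

2.3 mOsm/kg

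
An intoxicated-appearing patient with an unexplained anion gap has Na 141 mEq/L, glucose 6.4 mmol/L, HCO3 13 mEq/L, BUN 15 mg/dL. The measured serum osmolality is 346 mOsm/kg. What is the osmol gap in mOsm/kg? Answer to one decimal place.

52.2 mOsm/kg

Calculated osmolality = 2·Na + glucose + BUN/2.8
= 2·141 + 6.4 + 15/2.8
= 282 + 6.40 + 5.36
= 293.76 mOsm/kg ≈ 293.8 mOsm/kg
Osmolar gap = measured − calculated = 346 − 293.8 = 52.2 mOsm/kg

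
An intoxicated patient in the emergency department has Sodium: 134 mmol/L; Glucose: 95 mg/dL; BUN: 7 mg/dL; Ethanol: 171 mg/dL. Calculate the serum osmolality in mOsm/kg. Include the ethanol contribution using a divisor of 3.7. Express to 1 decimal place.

322.0 mOsm/kg

Calculated osmolality = 2·Na + glucose/18 + BUN/2.8 + ethanol/3.7
= 2·134 + 95/18 + 7/2.8 + 171/3.7
= 268 + 5.28 + 2.50 + 46.22
= 322 mOsm/kg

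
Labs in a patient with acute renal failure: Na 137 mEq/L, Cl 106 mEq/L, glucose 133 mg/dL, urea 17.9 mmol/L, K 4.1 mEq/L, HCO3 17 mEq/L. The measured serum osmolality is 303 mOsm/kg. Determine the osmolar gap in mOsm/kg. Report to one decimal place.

Calculated osmolality = 2·Na + glucose/18 + urea
= 2·137 + 133/18 + 17.9
= 274 + 7.39 + 17.90
= 299.29 mOsm/kg ≈ 299.3 mOsm/kg
Osmolar gap = measured − calculated = 303 − 299.3 = 3.7 mOsm/kg

3.7 mOsm/kg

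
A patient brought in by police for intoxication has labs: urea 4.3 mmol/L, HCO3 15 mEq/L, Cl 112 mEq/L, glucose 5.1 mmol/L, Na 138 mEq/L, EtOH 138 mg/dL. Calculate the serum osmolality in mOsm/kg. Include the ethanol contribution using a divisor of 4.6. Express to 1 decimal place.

Calculated osmolality = 2·Na + glucose + urea + ethanol/4.6
= 2·138 + 5.1 + 4.3 + 138/4.6
= 276 + 5.10 + 4.30 + 30
= 315.4 mOsm/kg

315.4 mOsm/kg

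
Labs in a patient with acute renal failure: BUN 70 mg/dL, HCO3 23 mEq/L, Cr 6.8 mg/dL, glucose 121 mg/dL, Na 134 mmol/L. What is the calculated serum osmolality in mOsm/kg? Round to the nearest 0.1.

299.7 mOsm/kg

Calculated osmolality = 2·Na + glucose/18 + BUN/2.8
= 2·134 + 121/18 + 70/2.8
= 268 + 6.72 + 25
= 299.72 mOsm/kg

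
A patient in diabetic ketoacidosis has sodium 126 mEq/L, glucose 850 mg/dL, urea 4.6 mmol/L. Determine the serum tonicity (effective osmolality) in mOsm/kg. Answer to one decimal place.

299.2 mOsm/kg

Effective osmolality excludes urea (freely permeant across cell membranes):
2·Na + glucose/18
= 2·126 + 850/18
= 252 + 47.22
= 299.22 mOsm/kg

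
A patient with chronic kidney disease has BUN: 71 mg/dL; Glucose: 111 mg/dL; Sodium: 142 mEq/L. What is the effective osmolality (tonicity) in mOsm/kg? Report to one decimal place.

Effective osmolality excludes urea (freely permeant across cell membranes):
2·Na + glucose/18
= 2·142 + 111/18
= 284 + 6.17
= 290.17 mOsm/kg

290.2 mOsm/kg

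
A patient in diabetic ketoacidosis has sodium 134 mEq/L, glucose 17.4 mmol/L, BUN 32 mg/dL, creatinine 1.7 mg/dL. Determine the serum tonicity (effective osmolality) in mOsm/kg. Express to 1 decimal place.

285.4 mOsm/kg

Effective osmolality excludes urea (freely permeant across cell membranes):
2·Na + glucose
= 2·134 + 17.4
= 268 + 17.4
= 285.4 mOsm/kg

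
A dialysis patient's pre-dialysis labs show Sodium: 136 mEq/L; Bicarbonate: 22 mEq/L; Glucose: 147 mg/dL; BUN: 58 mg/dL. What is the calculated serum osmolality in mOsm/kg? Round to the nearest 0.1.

Calculated osmolality = 2·Na + glucose/18 + BUN/2.8
= 2·136 + 147/18 + 58/2.8
= 272 + 8.17 + 20.71
= 300.88 mOsm/kg

300.9 mOsm/kg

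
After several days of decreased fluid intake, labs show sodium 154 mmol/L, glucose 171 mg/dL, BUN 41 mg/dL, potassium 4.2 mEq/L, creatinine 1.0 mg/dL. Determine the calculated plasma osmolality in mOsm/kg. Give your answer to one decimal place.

332.1 mOsm/kg

Calculated osmolality = 2·Na + glucose/18 + BUN/2.8
= 2·154 + 171/18 + 41/2.8
= 308 + 9.50 + 14.64
= 332.14 mOsm/kg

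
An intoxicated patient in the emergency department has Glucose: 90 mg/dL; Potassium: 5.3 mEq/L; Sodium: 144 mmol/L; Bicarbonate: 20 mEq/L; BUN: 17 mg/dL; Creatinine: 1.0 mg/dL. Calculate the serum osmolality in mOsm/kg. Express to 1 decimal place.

Calculated osmolality = 2·Na + glucose/18 + BUN/2.8
= 2·144 + 90/18 + 17/2.8
= 288 + 5 + 6.07
= 299.07 mOsm/kg

299.1 mOsm/kg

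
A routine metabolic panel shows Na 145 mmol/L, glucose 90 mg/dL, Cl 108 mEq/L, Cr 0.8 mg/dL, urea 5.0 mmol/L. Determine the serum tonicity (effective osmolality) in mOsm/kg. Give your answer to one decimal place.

Effective osmolality excludes urea (freely permeant across cell membranes):
2·Na + glucose/18
= 2·145 + 90/18
= 290 + 5
= 295 mOsm/kg

295.0 mOsm/kg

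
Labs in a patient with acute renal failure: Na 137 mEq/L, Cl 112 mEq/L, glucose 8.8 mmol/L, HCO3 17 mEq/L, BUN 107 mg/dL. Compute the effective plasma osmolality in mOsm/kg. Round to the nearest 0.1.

Effective osmolality excludes urea (freely permeant across cell membranes):
2·Na + glucose
= 2·137 + 8.8
= 274 + 8.8
= 282.8 mOsm/kg

282.8 mOsm/kg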